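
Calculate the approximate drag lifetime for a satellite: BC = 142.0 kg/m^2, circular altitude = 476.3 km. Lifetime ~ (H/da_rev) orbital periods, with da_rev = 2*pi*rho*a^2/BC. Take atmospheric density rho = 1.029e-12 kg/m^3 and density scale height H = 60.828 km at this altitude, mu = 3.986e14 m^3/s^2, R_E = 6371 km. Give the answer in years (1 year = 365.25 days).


a = R_E + alt = 6847.3000 km = 6.8473e+06 m
da_rev = 2*pi*rho*a^2/BC = 2*pi*1.029e-12*(6.8473e+06)^2/142.0 = 2.134743 m per revolution
N = H/da_rev = 60828.0000 m / 2.134743 m = 28494.2957 revolutions
P = 2*pi*sqrt(a^3/mu) = 5638.8463 s
lifetime = N*P = 28494.2957 * 5638.8463 = 1.6067495e+08 s = 1859.6638 days
years = 1859.6638 / 365.25 = 5.0915 years

5.0915 years


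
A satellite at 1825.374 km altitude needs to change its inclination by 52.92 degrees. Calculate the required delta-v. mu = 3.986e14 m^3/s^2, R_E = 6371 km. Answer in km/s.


r = 8196.3740 km = 8.196374e+06 m
V = sqrt(mu/r) = 6973.6117 m/s
di = 52.92 deg = 0.9236282 rad
dV = 2*V*sin(di/2) = 2*6973.6117*sin(0.4618141)
dV = 6214.5051 m/s = 6.2145 km/s

6.2145 km/s


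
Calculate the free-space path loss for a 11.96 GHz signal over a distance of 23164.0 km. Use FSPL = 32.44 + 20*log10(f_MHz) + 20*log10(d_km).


f = 11.96 GHz = 11960.0000 MHz
d = 23164.0 km
FSPL = 32.44 + 20*log10(11960.0000) + 20*log10(23164.0)
FSPL = 32.44 + 81.5546 + 87.2963
FSPL = 201.2909 dB

201.2909 dB


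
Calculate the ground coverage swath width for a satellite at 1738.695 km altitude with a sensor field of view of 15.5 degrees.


FOV = 15.5 deg = 0.270526 rad
swath = 2 * alt * tan(FOV/2) = 2 * 1738.695 * tan(0.135263)
swath = 2 * 1738.695 * 0.136094
swath = 473.2520 km

473.2520 km


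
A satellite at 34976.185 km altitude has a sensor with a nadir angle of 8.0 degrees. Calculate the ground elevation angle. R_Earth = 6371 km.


r = R_E + alt = 41347.1850 km
Law of sines in the satellite / Earth-center / ground-point triangle:
  sin(nadir)/R_E = sin(90 + el)/r  =>  cos(el) = (r/R_E)*sin(nadir)
cos(el) = (41347.1850 / 6371.0000) * sin(8.0 deg) = 0.9032202
el = arccos(0.9032202) = 25.4154 deg
(Earth-central angle = 90 - nadir - el = 56.5846 deg)

25.4154 degrees


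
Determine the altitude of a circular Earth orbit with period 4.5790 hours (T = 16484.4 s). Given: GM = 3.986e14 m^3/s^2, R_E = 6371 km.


T = 16484.4 s
r = (mu*T^2/(4*pi^2))^(1/3) = (3.986e14 * 16484.4^2 / (4*pi^2))^(1/3)
r = 1.3999352e+07 m = 13999.3525 km
alt = r - R_E = 13999.3525 - 6371 = 7628.3525 km

7628.3525 km


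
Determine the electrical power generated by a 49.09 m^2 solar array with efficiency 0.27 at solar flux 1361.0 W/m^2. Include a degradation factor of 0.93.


P = area * eta * S * degradation
P = 49.09 * 0.27 * 1361.0 * 0.93
P = 16776.3651 W

16776.3651 W


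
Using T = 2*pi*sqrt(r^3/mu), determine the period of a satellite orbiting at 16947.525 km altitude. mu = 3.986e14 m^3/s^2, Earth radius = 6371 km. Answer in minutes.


r = 23318.5250 km = 2.3318525e+07 m
T = 2*pi*sqrt(r^3/mu) = 2*pi*sqrt(1.2679532e+22 / 3.986e14)
T = 35437.4803 s = 590.6247 min

590.6247 minutes


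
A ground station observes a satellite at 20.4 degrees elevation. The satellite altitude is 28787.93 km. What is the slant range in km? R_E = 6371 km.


h = 28787.93 km, el = 20.4 deg
d = -R_E*sin(el) + sqrt((R_E*sin(el))^2 + 2*R_E*h + h^2)
d = -6371.0000*sin(0.3560472) + sqrt((6371.0000*0.348572)^2 + 2*6371.0000*28787.93 + 28787.93^2)
d = 32427.3709 km

32427.3709 km


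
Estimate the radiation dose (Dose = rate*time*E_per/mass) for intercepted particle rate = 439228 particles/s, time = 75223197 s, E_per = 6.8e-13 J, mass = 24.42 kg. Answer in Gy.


Total energy deposited = rate * time * E_per
  = 439228 * 75223197 * 6.8e-13 = 22.4673 J
Dose = E_total / mass = 22.4673 / 24.42
Dose = 0.9200365 Gy

0.9200 Gy


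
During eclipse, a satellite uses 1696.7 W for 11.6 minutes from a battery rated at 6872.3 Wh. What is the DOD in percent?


E_used = P * t / 60 = 1696.7 * 11.6 / 60 = 328.0287 Wh
DOD = E_used / E_total * 100 = 328.0287 / 6872.3 * 100
DOD = 4.7732 %

4.7732 %


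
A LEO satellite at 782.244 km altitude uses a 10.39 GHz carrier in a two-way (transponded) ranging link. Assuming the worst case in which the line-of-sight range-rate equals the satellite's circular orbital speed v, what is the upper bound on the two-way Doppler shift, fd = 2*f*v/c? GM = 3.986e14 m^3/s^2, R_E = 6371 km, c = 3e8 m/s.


r = 7.153244e+06 m
v = sqrt(mu/r) = 7464.7820 m/s (worst-case radial velocity)
f = 10.39 GHz = 1.039e+10 Hz
fd = 2*f*v/c = 2*1.039e+10*7464.7820/3.0e+08
fd = 517060.5646 Hz

517060.5646 Hz


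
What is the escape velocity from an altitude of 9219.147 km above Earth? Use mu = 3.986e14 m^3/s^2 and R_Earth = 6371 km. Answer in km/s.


r = 6371.0 + 9219.147 = 15590.1470 km = 1.5590147e+07 m
v_esc = sqrt(2*mu/r) = sqrt(2*3.986e14 / 1.5590147e+07)
v_esc = 7150.8644 m/s = 7.1509 km/s

7.1509 km/s


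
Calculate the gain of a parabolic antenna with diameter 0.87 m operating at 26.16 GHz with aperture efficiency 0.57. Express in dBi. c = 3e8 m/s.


lambda = c/f = 3e8 / 2.616e+10 = 0.01146789 m
G = eta*(pi*D/lambda)^2 = 0.57*(pi*0.87/0.01146789)^2
G = 32377.7061 (linear)
G = 10*log10(32377.7061) = 45.1025 dBi

45.1025 dBi


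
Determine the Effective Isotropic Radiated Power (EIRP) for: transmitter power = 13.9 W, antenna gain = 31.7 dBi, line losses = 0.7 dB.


Pt = 13.9 W = 11.4301 dBW
EIRP = Pt_dBW + Gt - losses = 11.4301 + 31.7 - 0.7 = 42.4301 dBW

42.4301 dBW


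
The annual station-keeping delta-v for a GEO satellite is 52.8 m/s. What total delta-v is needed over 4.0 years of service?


dV = rate * years = 52.8 * 4.0
dV = 211.2000 m/s

211.2000 m/s


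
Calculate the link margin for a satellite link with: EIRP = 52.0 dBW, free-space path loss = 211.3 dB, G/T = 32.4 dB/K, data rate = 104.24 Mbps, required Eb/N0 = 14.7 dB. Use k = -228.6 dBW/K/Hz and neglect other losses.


C/N0 = EIRP - FSPL + G/T - k = 52.0 - 211.3 + 32.4 - (-228.6)
C/N0 = 101.7000 dB-Hz
R_b = 104.24 Mbps = 1.0424e+08 bps -> 10*log10(R_b) = 80.1803 dB-Hz
Eb/N0 = C/N0 - 10*log10(R_b) = 101.7000 - 80.1803 = 21.5197 dB
Margin = Eb/N0 - Eb/N0_req = 21.5197 - 14.7 = 6.8197 dB (link closes)

6.8197 dB


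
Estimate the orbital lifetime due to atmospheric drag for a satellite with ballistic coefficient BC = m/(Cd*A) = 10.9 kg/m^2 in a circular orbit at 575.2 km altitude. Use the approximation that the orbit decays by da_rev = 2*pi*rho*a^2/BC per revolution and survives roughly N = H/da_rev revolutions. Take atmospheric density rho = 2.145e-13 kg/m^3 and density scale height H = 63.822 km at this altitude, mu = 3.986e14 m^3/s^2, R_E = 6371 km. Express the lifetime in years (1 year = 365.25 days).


a = R_E + alt = 6946.2000 km = 6.9462e+06 m
da_rev = 2*pi*rho*a^2/BC = 2*pi*2.145e-13*(6.9462e+06)^2/10.9 = 5.965890 m per revolution
N = H/da_rev = 63822.0000 m / 5.965890 m = 10697.8173 revolutions
P = 2*pi*sqrt(a^3/mu) = 5761.4546 s
lifetime = N*P = 10697.8173 * 5761.4546 = 6.1634989e+07 s = 713.3679 days
years = 713.3679 / 365.25 = 1.9531 years

1.9531 years


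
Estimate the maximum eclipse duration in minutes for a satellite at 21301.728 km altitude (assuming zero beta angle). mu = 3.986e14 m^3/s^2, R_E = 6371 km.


r = 27672.7280 km
T = 763.5508 min
Eclipse fraction = arcsin(R_E/r)/pi = arcsin(6371.0000/27672.7280)/pi
= arcsin(0.2302267)/pi = 0.07394676
Eclipse duration = 0.07394676 * 763.5508 = 56.4621 min

56.4621 minutes


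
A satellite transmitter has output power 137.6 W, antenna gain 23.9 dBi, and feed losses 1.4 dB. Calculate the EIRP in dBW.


Pt = 137.6 W = 21.3862 dBW
EIRP = Pt_dBW + Gt - losses = 21.3862 + 23.9 - 1.4 = 43.8862 dBW

43.8862 dBW


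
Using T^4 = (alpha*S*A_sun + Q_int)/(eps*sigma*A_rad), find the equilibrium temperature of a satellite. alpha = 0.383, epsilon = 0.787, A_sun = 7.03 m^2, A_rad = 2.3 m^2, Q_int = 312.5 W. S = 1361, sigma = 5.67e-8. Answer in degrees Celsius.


Numerator = alpha*S*A_sun + Q_int = 0.383*1361*7.03 + 312.5 = 3976.9789 W
Denominator = eps*sigma*A_rad = 0.787*5.67e-8*2.3 = 1.0263267e-07 W/K^4
T^4 = 3.8749639e+10 K^4
T = 443.6770 K = 170.5270 C

170.5270 degrees Celsius


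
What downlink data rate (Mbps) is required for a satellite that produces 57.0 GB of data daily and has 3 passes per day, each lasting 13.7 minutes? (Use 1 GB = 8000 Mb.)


total contact time = 3 * 13.7 * 60 = 2466.0000 s
data = 57.0 GB = 456000.0000 Mb
rate = 456000.0000 / 2466.0000 = 184.9148 Mbps

184.9148 Mbps


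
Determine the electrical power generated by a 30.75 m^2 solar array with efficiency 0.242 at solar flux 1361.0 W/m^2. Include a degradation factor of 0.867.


P = area * eta * S * degradation
P = 30.75 * 0.242 * 1361.0 * 0.867
P = 8780.8733 W

8780.8733 W


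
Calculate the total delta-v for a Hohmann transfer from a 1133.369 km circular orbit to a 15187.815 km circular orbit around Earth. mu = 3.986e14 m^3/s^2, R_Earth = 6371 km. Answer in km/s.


r1 = 7504.3690 km = 7.504369e+06 m
r2 = 21558.8150 km = 2.1558815e+07 m
dv1 = sqrt(mu/r1)*(sqrt(2*r2/(r1+r2)) - 1) = 1588.9706 m/s
dv2 = sqrt(mu/r2)*(1 - sqrt(2*r1/(r1+r2))) = 1209.8914 m/s
total dv = |dv1| + |dv2| = 1588.9706 + 1209.8914 = 2798.8620 m/s = 2.7989 km/s

2.7989 km/s


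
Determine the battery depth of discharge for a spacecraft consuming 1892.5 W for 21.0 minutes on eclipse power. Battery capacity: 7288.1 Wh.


E_used = P * t / 60 = 1892.5 * 21.0 / 60 = 662.3750 Wh
DOD = E_used / E_total * 100 = 662.3750 / 7288.1 * 100
DOD = 9.0884 %

9.0884 %


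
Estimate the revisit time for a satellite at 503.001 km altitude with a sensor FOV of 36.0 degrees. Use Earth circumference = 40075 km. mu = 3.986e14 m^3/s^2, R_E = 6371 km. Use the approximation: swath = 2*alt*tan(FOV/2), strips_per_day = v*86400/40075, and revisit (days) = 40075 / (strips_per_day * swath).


swath = 2*503.001*tan(0.3141593) = 326.8699 km
v = sqrt(mu/r) = 7614.8938 m/s = 7.6149 km/s
strips/day = v*86400/40075 = 7.6149*86400/40075 = 16.4174
coverage/day = strips * swath = 16.4174 * 326.8699 = 5366.3494 km
revisit = 40075 / 5366.3494 = 7.4678 days

7.4678 days


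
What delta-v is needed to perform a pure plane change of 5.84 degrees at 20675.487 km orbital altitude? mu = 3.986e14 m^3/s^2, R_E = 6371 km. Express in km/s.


r = 27046.4870 km = 2.7046487e+07 m
V = sqrt(mu/r) = 3838.9567 m/s
di = 5.84 deg = 0.1019272 rad
dV = 2*V*sin(di/2) = 2*3838.9567*sin(0.05096361)
dV = 391.1249 m/s = 0.3911249 km/s

0.3911 km/s


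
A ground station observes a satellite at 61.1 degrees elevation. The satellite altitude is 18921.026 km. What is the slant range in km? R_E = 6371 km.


h = 18921.026 km, el = 61.1 deg
d = -R_E*sin(el) + sqrt((R_E*sin(el))^2 + 2*R_E*h + h^2)
d = -6371.0000*sin(1.0664) + sqrt((6371.0000*0.8754645)^2 + 2*6371.0000*18921.026 + 18921.026^2)
d = 19526.3273 km

19526.3273 km


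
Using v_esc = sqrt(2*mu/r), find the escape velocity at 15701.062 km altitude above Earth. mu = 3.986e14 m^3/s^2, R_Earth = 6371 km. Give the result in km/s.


r = 6371.0 + 15701.062 = 22072.0620 km = 2.2072062e+07 m
v_esc = sqrt(2*mu/r) = sqrt(2*3.986e14 / 2.2072062e+07)
v_esc = 6009.8301 m/s = 6.0098 km/s

6.0098 km/s


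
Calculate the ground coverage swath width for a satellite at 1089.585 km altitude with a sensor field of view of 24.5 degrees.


FOV = 24.5 deg = 0.4276057 rad
swath = 2 * alt * tan(FOV/2) = 2 * 1089.585 * tan(0.2138028)
swath = 2 * 1089.585 * 0.2171213
swath = 473.1442 km

473.1442 km


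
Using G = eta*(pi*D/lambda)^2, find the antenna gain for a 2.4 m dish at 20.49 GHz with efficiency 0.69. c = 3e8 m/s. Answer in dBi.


lambda = c/f = 3e8 / 2.049e+10 = 0.01464129 m
G = eta*(pi*D/lambda)^2 = 0.69*(pi*2.4/0.01464129)^2
G = 182983.8357 (linear)
G = 10*log10(182983.8357) = 52.6241 dBi

52.6241 dBi


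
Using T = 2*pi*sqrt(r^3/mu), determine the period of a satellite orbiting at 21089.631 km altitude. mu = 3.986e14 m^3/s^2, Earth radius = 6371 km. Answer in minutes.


r = 27460.6310 km = 2.7460631e+07 m
T = 2*pi*sqrt(r^3/mu) = 2*pi*sqrt(2.0707684e+22 / 3.986e14)
T = 45287.3585 s = 754.7893 min

754.7893 minutes


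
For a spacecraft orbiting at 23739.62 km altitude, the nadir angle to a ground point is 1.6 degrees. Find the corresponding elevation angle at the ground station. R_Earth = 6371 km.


r = R_E + alt = 30110.6200 km
Law of sines in the satellite / Earth-center / ground-point triangle:
  sin(nadir)/R_E = sin(90 + el)/r  =>  cos(el) = (r/R_E)*sin(nadir)
cos(el) = (30110.6200 / 6371.0000) * sin(1.6 deg) = 0.1319632
el = arccos(0.1319632) = 82.4169 deg
(Earth-central angle = 90 - nadir - el = 5.9831 deg)

82.4169 degrees


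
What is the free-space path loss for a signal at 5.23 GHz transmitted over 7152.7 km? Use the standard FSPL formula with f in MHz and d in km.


f = 5.23 GHz = 5230.0000 MHz
d = 7152.7 km
FSPL = 32.44 + 20*log10(5230.0000) + 20*log10(7152.7)
FSPL = 32.44 + 74.3700 + 77.0894
FSPL = 183.8994 dB

183.8994 dB


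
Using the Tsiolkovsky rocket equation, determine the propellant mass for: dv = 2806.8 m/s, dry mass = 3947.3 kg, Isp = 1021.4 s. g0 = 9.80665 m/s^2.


ve = Isp * g0 = 1021.4 * 9.80665 = 10016.512310 m/s
mass ratio = exp(dv/ve) = exp(2806.8/10016.512310) = 1.32341736
m_prop = m_dry * (mr - 1) = 3947.3 * (1.32341736 - 1)
m_prop = 1276.6253 kg

1276.6253 kg


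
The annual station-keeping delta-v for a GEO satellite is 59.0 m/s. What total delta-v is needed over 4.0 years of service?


dV = rate * years = 59.0 * 4.0
dV = 236.0000 m/s

236.0000 m/s


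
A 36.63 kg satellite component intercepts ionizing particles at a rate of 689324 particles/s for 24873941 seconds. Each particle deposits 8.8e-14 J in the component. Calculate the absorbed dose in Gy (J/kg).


Total energy deposited = rate * time * E_per
  = 689324 * 24873941 * 8.8e-14 = 1.5089 J
Dose = E_total / mass = 1.5089 / 36.63
Dose = 0.04119208 Gy

0.0412 Gy


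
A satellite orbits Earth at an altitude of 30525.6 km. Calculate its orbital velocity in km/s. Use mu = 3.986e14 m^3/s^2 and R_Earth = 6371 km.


r = R_E + alt = 6371.0 + 30525.6 = 36896.6000 km = 3.68966e+07 m
v = sqrt(mu/r) = sqrt(3.986e14 / 3.68966e+07) = 3286.8166 m/s = 3.2868 km/s

3.2868 km/s


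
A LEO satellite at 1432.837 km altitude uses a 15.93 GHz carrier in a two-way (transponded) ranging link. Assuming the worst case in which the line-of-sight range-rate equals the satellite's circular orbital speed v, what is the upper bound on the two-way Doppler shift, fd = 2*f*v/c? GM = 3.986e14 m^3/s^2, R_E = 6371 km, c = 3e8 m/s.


r = 7.803837e+06 m
v = sqrt(mu/r) = 7146.8481 m/s (worst-case radial velocity)
f = 15.93 GHz = 1.593e+10 Hz
fd = 2*f*v/c = 2*1.593e+10*7146.8481/3.0e+08
fd = 758995.2695 Hz

758995.2695 Hz


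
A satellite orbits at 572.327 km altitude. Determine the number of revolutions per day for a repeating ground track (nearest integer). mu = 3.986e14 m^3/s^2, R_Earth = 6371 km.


r = 6.943327e+06 m
T = 2*pi*sqrt(r^3/mu) = 5757.8805 s = 95.9647 min
revs/day = 1440 / 95.9647 = 15.0055
Rounded: 15 revolutions per day

15 revolutions per day


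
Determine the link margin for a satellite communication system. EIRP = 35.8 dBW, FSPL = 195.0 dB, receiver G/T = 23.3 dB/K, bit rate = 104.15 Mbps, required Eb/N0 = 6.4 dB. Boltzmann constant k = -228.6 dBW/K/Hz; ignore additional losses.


C/N0 = EIRP - FSPL + G/T - k = 35.8 - 195.0 + 23.3 - (-228.6)
C/N0 = 92.7000 dB-Hz
R_b = 104.15 Mbps = 1.0415e+08 bps -> 10*log10(R_b) = 80.1766 dB-Hz
Eb/N0 = C/N0 - 10*log10(R_b) = 92.7000 - 80.1766 = 12.5234 dB
Margin = Eb/N0 - Eb/N0_req = 12.5234 - 6.4 = 6.1234 dB (link closes)

6.1234 dB


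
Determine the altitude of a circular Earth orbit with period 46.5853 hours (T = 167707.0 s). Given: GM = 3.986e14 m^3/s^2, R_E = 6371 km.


T = 167707.0 s
r = (mu*T^2/(4*pi^2))^(1/3) = (3.986e14 * 167707.0^2 / (4*pi^2))^(1/3)
r = 6.5729447e+07 m = 65729.4471 km
alt = r - R_E = 65729.4471 - 6371 = 59358.4471 km

59358.4471 km


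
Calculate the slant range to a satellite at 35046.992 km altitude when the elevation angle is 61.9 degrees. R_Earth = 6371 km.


h = 35046.992 km, el = 61.9 deg
d = -R_E*sin(el) + sqrt((R_E*sin(el))^2 + 2*R_E*h + h^2)
d = -6371.0000*sin(1.0804) + sqrt((6371.0000*0.8821269)^2 + 2*6371.0000*35046.992 + 35046.992^2)
d = 35689.1111 km

35689.1111 km


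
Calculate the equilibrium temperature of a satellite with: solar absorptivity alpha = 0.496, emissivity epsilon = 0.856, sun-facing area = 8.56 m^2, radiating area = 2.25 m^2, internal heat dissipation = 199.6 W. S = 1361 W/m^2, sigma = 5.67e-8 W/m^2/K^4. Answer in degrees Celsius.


Numerator = alpha*S*A_sun + Q_int = 0.496*1361*8.56 + 199.6 = 5978.0794 W
Denominator = eps*sigma*A_rad = 0.856*5.67e-8*2.25 = 1.092042e-07 W/K^4
T^4 = 5.4742211e+10 K^4
T = 483.7050 K = 210.5550 C

210.5550 degrees Celsius


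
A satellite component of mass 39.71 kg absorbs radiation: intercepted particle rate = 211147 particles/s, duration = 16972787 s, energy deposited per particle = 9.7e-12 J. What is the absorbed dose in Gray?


Total energy deposited = rate * time * E_per
  = 211147 * 16972787 * 9.7e-12 = 34.7624 J
Dose = E_total / mass = 34.7624 / 39.71
Dose = 0.8754068 Gy

0.8754 Gy


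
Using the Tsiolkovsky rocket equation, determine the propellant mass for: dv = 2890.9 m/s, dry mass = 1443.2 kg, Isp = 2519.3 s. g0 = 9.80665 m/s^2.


ve = Isp * g0 = 2519.3 * 9.80665 = 24705.893345 m/s
mass ratio = exp(dv/ve) = exp(2890.9/24705.893345) = 1.12413356
m_prop = m_dry * (mr - 1) = 1443.2 * (1.12413356 - 1)
m_prop = 179.1495 kg

179.1495 kg


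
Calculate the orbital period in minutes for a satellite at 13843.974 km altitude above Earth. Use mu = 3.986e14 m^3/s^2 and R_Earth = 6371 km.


r = 20214.9740 km = 2.0214974e+07 m
T = 2*pi*sqrt(r^3/mu) = 2*pi*sqrt(8.2607516e+21 / 3.986e14)
T = 28603.6201 s = 476.7270 min

476.7270 minutes


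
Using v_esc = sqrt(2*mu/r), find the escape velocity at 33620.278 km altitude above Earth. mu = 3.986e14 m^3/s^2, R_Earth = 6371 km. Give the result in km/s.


r = 6371.0 + 33620.278 = 39991.2780 km = 3.9991278e+07 m
v_esc = sqrt(2*mu/r) = sqrt(2*3.986e14 / 3.9991278e+07)
v_esc = 4464.7897 m/s = 4.4648 km/s

4.4648 km/s


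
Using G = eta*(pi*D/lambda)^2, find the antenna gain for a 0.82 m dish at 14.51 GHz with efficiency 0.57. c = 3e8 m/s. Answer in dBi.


lambda = c/f = 3e8 / 1.451e+10 = 0.0206754 m
G = eta*(pi*D/lambda)^2 = 0.57*(pi*0.82/0.0206754)^2
G = 8849.0087 (linear)
G = 10*log10(8849.0087) = 39.4689 dBi

39.4689 dBi


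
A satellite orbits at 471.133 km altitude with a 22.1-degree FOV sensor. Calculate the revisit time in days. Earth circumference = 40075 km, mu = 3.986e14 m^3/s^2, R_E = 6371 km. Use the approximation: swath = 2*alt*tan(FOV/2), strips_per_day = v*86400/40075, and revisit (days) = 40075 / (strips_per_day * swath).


swath = 2*471.133*tan(0.1928589) = 184.0115 km
v = sqrt(mu/r) = 7632.6068 m/s = 7.6326 km/s
strips/day = v*86400/40075 = 7.6326*86400/40075 = 16.4556
coverage/day = strips * swath = 16.4556 * 184.0115 = 3028.0145 km
revisit = 40075 / 3028.0145 = 13.2347 days

13.2347 days


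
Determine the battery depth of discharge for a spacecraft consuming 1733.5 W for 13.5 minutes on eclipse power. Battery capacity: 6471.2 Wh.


E_used = P * t / 60 = 1733.5 * 13.5 / 60 = 390.0375 Wh
DOD = E_used / E_total * 100 = 390.0375 / 6471.2 * 100
DOD = 6.0273 %

6.0273 %


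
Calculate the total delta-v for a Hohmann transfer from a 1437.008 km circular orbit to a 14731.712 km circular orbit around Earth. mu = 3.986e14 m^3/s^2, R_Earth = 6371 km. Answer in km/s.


r1 = 7808.0080 km = 7.808008e+06 m
r2 = 21102.7120 km = 2.1102712e+07 m
dv1 = sqrt(mu/r1)*(sqrt(2*r2/(r1+r2)) - 1) = 1487.8913 m/s
dv2 = sqrt(mu/r2)*(1 - sqrt(2*r1/(r1+r2))) = 1151.9489 m/s
total dv = |dv1| + |dv2| = 1487.8913 + 1151.9489 = 2639.8402 m/s = 2.6398 km/s

2.6398 km/s


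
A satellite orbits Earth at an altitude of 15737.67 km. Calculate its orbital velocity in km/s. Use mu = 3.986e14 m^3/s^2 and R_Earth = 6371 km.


r = R_E + alt = 6371.0 + 15737.67 = 22108.6700 km = 2.210867e+07 m
v = sqrt(mu/r) = sqrt(3.986e14 / 2.210867e+07) = 4246.0718 m/s = 4.2461 km/s

4.2461 km/s


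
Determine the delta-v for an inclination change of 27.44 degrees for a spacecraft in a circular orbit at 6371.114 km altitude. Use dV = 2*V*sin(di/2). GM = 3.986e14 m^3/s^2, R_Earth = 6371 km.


r = 12742.1140 km = 1.2742114e+07 m
V = sqrt(mu/r) = 5593.0397 m/s
di = 27.44 deg = 0.4789183 rad
dV = 2*V*sin(di/2) = 2*5593.0397*sin(0.2394592)
dV = 2653.0837 m/s = 2.6531 km/s

2.6531 km/s


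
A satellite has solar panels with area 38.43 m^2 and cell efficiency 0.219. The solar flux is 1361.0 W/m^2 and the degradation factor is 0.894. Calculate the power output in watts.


P = area * eta * S * degradation
P = 38.43 * 0.219 * 1361.0 * 0.894
P = 10240.2402 W

10240.2402 W


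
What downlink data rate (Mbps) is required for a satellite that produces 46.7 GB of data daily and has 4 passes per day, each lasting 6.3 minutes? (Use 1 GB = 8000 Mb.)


total contact time = 4 * 6.3 * 60 = 1512.0000 s
data = 46.7 GB = 373600.0000 Mb
rate = 373600.0000 / 1512.0000 = 247.0899 Mbps

247.0899 Mbps


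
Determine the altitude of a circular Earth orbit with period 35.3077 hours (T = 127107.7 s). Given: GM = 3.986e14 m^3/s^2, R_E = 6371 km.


T = 127107.7 s
r = (mu*T^2/(4*pi^2))^(1/3) = (3.986e14 * 127107.7^2 / (4*pi^2))^(1/3)
r = 5.4639547e+07 m = 54639.5473 km
alt = r - R_E = 54639.5473 - 6371 = 48268.5473 km

48268.5473 km


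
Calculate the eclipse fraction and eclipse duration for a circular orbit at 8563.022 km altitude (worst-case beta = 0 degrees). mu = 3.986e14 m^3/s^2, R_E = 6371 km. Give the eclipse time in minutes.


r = 14934.0220 km
T = 302.7089 min
Eclipse fraction = arcsin(R_E/r)/pi = arcsin(6371.0000/14934.0220)/pi
= arcsin(0.4266098)/pi = 0.1402922
Eclipse duration = 0.1402922 * 302.7089 = 42.4677 min

42.4677 minutes


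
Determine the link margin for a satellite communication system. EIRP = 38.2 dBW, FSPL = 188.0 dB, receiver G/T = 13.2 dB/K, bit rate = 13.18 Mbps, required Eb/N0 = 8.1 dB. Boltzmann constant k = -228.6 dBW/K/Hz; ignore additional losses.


C/N0 = EIRP - FSPL + G/T - k = 38.2 - 188.0 + 13.2 - (-228.6)
C/N0 = 92.0000 dB-Hz
R_b = 13.18 Mbps = 1.318e+07 bps -> 10*log10(R_b) = 71.1992 dB-Hz
Eb/N0 = C/N0 - 10*log10(R_b) = 92.0000 - 71.1992 = 20.8008 dB
Margin = Eb/N0 - Eb/N0_req = 20.8008 - 8.1 = 12.7008 dB (link closes)

12.7008 dB


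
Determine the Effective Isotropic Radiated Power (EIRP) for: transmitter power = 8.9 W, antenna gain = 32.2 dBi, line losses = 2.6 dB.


Pt = 8.9 W = 9.4939 dBW
EIRP = Pt_dBW + Gt - losses = 9.4939 + 32.2 - 2.6 = 39.0939 dBW

39.0939 dBW


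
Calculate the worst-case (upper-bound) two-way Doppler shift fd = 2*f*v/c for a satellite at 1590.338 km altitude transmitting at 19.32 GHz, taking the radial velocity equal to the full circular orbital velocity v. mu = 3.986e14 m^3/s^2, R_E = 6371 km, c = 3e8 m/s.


r = 7.961338e+06 m
v = sqrt(mu/r) = 7075.8011 m/s (worst-case radial velocity)
f = 19.32 GHz = 1.932e+10 Hz
fd = 2*f*v/c = 2*1.932e+10*7075.8011/3.0e+08
fd = 911363.1808 Hz

911363.1808 Hz


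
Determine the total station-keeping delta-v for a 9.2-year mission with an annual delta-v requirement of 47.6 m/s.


dV = rate * years = 47.6 * 9.2
dV = 437.9200 m/s

437.9200 m/s


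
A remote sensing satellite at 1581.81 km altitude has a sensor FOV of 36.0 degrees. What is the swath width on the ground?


FOV = 36.0 deg = 0.6283185 rad
swath = 2 * alt * tan(FOV/2) = 2 * 1581.81 * tan(0.3141593)
swath = 2 * 1581.81 * 0.3249197
swath = 1027.9224 km

1027.9224 km


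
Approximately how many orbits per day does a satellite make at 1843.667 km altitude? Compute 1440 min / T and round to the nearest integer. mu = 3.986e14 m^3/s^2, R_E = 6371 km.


r = 8.214667e+06 m
T = 2*pi*sqrt(r^3/mu) = 7409.6239 s = 123.4937 min
revs/day = 1440 / 123.4937 = 11.6605
Rounded: 12 revolutions per day

12 revolutions per day


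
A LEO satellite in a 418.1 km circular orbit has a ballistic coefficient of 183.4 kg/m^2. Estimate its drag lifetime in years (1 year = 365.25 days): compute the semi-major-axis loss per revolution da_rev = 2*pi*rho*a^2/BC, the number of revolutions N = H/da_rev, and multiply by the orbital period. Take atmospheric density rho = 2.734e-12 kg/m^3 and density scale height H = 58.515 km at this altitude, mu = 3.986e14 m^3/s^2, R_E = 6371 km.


a = R_E + alt = 6789.1000 km = 6.7891e+06 m
da_rev = 2*pi*rho*a^2/BC = 2*pi*2.734e-12*(6.7891e+06)^2/183.4 = 4.317213 m per revolution
N = H/da_rev = 58515.0000 m / 4.317213 m = 13553.8836 revolutions
P = 2*pi*sqrt(a^3/mu) = 5567.1065 s
lifetime = N*P = 13553.8836 * 5567.1065 = 7.5455913e+07 s = 873.3323 days
years = 873.3323 / 365.25 = 2.3911 years

2.3911 years


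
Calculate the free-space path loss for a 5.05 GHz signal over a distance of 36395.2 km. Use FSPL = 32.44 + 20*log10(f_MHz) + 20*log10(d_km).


f = 5.05 GHz = 5050.0000 MHz
d = 36395.2 km
FSPL = 32.44 + 20*log10(5050.0000) + 20*log10(36395.2)
FSPL = 32.44 + 74.0658 + 91.2209
FSPL = 197.7267 dB

197.7267 dB


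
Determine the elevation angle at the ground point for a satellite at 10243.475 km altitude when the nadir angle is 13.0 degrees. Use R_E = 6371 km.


r = R_E + alt = 16614.4750 km
Law of sines in the satellite / Earth-center / ground-point triangle:
  sin(nadir)/R_E = sin(90 + el)/r  =>  cos(el) = (r/R_E)*sin(nadir)
cos(el) = (16614.4750 / 6371.0000) * sin(13.0 deg) = 0.5866338
el = arccos(0.5866338) = 54.0815 deg
(Earth-central angle = 90 - nadir - el = 22.9185 deg)

54.0815 degrees


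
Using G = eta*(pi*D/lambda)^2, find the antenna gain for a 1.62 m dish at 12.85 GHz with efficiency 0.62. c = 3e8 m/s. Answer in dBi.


lambda = c/f = 3e8 / 1.285e+10 = 0.0233463 m
G = eta*(pi*D/lambda)^2 = 0.62*(pi*1.62/0.0233463)^2
G = 29463.5593 (linear)
G = 10*log10(29463.5593) = 44.6929 dBi

44.6929 dBi


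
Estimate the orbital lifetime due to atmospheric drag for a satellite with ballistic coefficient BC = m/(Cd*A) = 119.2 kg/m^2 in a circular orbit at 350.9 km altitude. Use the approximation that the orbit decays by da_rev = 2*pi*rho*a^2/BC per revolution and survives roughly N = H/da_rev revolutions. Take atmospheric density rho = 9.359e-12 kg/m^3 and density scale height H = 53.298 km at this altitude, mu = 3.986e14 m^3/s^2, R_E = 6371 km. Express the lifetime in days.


a = R_E + alt = 6721.9000 km = 6.7219e+06 m
da_rev = 2*pi*rho*a^2/BC = 2*pi*9.359e-12*(6.7219e+06)^2/119.2 = 22.290364 m per revolution
N = H/da_rev = 53298.0000 m / 22.290364 m = 2391.0781 revolutions
P = 2*pi*sqrt(a^3/mu) = 5484.6547 s
lifetime = N*P = 2391.0781 * 5484.6547 = 1.3114238e+07 s = 151.7852 days

151.7852 days


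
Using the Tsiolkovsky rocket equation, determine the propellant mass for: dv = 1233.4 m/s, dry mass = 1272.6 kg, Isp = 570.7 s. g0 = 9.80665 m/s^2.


ve = Isp * g0 = 570.7 * 9.80665 = 5596.655155 m/s
mass ratio = exp(dv/ve) = exp(1233.4/5596.655155) = 1.24655236
m_prop = m_dry * (mr - 1) = 1272.6 * (1.24655236 - 1)
m_prop = 313.7625 kg

313.7625 kg


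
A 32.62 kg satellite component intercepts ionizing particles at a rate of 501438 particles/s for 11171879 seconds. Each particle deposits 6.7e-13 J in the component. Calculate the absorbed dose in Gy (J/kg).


Total energy deposited = rate * time * E_per
  = 501438 * 11171879 * 6.7e-13 = 3.7533 J
Dose = E_total / mass = 3.7533 / 32.62
Dose = 0.1150626 Gy

0.1151 Gy


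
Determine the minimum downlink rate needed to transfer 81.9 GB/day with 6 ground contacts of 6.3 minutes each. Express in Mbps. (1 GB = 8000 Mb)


total contact time = 6 * 6.3 * 60 = 2268.0000 s
data = 81.9 GB = 655200.0000 Mb
rate = 655200.0000 / 2268.0000 = 288.8889 Mbps

288.8889 Mbps


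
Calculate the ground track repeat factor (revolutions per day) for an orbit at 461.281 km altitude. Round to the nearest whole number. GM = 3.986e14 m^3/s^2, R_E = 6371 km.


r = 6.832281e+06 m
T = 2*pi*sqrt(r^3/mu) = 5620.3039 s = 93.6717 min
revs/day = 1440 / 93.6717 = 15.3728
Rounded: 15 revolutions per day

15 revolutions per day


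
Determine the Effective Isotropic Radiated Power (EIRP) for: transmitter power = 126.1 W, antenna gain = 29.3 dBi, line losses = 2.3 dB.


Pt = 126.1 W = 21.0072 dBW
EIRP = Pt_dBW + Gt - losses = 21.0072 + 29.3 - 2.3 = 48.0072 dBW

48.0072 dBW


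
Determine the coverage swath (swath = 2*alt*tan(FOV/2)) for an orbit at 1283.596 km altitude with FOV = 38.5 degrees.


FOV = 38.5 deg = 0.6719518 rad
swath = 2 * alt * tan(FOV/2) = 2 * 1283.596 * tan(0.3359759)
swath = 2 * 1283.596 * 0.3492156
swath = 896.5036 km

896.5036 km


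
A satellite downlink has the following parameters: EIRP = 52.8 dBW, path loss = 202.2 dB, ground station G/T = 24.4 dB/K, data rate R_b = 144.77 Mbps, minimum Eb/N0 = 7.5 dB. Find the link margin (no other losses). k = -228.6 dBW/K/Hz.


C/N0 = EIRP - FSPL + G/T - k = 52.8 - 202.2 + 24.4 - (-228.6)
C/N0 = 103.6000 dB-Hz
R_b = 144.77 Mbps = 1.4477e+08 bps -> 10*log10(R_b) = 81.6068 dB-Hz
Eb/N0 = C/N0 - 10*log10(R_b) = 103.6000 - 81.6068 = 21.9932 dB
Margin = Eb/N0 - Eb/N0_req = 21.9932 - 7.5 = 14.4932 dB (link closes)

14.4932 dB


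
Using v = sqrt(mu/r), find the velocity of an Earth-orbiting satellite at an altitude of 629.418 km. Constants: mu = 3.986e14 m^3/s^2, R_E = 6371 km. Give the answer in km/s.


r = R_E + alt = 6371.0 + 629.418 = 7000.4180 km = 7.000418e+06 m
v = sqrt(mu/r) = sqrt(3.986e14 / 7.000418e+06) = 7545.8238 m/s = 7.5458 km/s

7.5458 km/s


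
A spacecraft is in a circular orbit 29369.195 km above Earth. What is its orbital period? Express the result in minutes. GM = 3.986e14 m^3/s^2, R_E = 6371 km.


r = 35740.1950 km = 3.5740195e+07 m
T = 2*pi*sqrt(r^3/mu) = 2*pi*sqrt(4.565315e+22 / 3.986e14)
T = 67242.9252 s = 1120.7154 min

1120.7154 minutes


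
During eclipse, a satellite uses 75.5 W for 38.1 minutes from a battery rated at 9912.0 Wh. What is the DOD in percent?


E_used = P * t / 60 = 75.5 * 38.1 / 60 = 47.9425 Wh
DOD = E_used / E_total * 100 = 47.9425 / 9912.0 * 100
DOD = 0.4836814 %

0.4837 %


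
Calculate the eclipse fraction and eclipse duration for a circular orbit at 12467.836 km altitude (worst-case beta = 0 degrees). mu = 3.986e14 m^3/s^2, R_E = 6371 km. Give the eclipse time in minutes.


r = 18838.8360 km
T = 428.8852 min
Eclipse fraction = arcsin(R_E/r)/pi = arcsin(6371.0000/18838.8360)/pi
= arcsin(0.3381844)/pi = 0.1098128
Eclipse duration = 0.1098128 * 428.8852 = 47.0971 min

47.0971 minutes


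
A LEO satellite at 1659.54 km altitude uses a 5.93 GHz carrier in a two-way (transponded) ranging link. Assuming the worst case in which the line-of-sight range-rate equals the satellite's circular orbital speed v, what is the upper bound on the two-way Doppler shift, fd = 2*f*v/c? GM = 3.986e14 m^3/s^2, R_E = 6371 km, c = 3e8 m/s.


r = 8.03054e+06 m
v = sqrt(mu/r) = 7045.2478 m/s (worst-case radial velocity)
f = 5.93 GHz = 5.93e+09 Hz
fd = 2*f*v/c = 2*5.93e+09*7045.2478/3.0e+08
fd = 278522.1293 Hz

278522.1293 Hz


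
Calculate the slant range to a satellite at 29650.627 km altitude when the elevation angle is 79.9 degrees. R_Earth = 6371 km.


h = 29650.627 km, el = 79.9 deg
d = -R_E*sin(el) + sqrt((R_E*sin(el))^2 + 2*R_E*h + h^2)
d = -6371.0000*sin(1.3945) + sqrt((6371.0000*0.9845032)^2 + 2*6371.0000*29650.627 + 29650.627^2)
d = 29732.0264 km

29732.0264 km


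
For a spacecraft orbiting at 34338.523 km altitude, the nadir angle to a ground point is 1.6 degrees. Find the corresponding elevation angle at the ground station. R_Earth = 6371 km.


r = R_E + alt = 40709.5230 km
Law of sines in the satellite / Earth-center / ground-point triangle:
  sin(nadir)/R_E = sin(90 + el)/r  =>  cos(el) = (r/R_E)*sin(nadir)
cos(el) = (40709.5230 / 6371.0000) * sin(1.6 deg) = 0.1784142
el = arccos(0.1784142) = 79.7226 deg
(Earth-central angle = 90 - nadir - el = 8.6774 deg)

79.7226 degrees


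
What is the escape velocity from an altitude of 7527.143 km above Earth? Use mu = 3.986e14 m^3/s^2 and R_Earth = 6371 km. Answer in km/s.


r = 6371.0 + 7527.143 = 13898.1430 km = 1.3898143e+07 m
v_esc = sqrt(2*mu/r) = sqrt(2*3.986e14 / 1.3898143e+07)
v_esc = 7573.6505 m/s = 7.5737 km/s

7.5737 km/s


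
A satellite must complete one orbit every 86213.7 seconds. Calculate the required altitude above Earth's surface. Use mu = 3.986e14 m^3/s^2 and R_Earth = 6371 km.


T = 86213.7 s
r = (mu*T^2/(4*pi^2))^(1/3) = (3.986e14 * 86213.7^2 / (4*pi^2))^(1/3)
r = 4.2180337e+07 m = 42180.3367 km
alt = r - R_E = 42180.3367 - 6371 = 35809.3367 km

35809.3367 km


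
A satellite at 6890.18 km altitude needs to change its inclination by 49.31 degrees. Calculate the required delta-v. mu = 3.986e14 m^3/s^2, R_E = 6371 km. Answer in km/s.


r = 13261.1800 km = 1.326118e+07 m
V = sqrt(mu/r) = 5482.4864 m/s
di = 49.31 deg = 0.8606219 rad
dV = 2*V*sin(di/2) = 2*5482.4864*sin(0.4303109)
dV = 4574.0757 m/s = 4.5741 km/s

4.5741 km/s


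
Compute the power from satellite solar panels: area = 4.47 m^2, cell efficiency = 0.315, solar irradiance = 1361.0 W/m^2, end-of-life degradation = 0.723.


P = area * eta * S * degradation
P = 4.47 * 0.315 * 1361.0 * 0.723
P = 1385.5254 W

1385.5254 W


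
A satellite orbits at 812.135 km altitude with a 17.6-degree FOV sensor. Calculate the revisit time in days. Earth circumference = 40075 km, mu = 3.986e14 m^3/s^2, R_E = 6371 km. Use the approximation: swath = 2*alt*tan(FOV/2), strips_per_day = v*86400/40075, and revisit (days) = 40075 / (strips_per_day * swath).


swath = 2*812.135*tan(0.153589) = 251.4503 km
v = sqrt(mu/r) = 7449.2343 m/s = 7.4492 km/s
strips/day = v*86400/40075 = 7.4492*86400/40075 = 16.0602
coverage/day = strips * swath = 16.0602 * 251.4503 = 4038.3501 km
revisit = 40075 / 4038.3501 = 9.9236 days

9.9236 days


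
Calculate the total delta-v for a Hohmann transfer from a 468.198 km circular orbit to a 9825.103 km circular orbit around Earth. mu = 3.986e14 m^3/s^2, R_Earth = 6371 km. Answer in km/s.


r1 = 6839.1980 km = 6.839198e+06 m
r2 = 16196.1030 km = 1.6196103e+07 m
dv1 = sqrt(mu/r1)*(sqrt(2*r2/(r1+r2)) - 1) = 1418.6901 m/s
dv2 = sqrt(mu/r2)*(1 - sqrt(2*r1/(r1+r2))) = 1138.1117 m/s
total dv = |dv1| + |dv2| = 1418.6901 + 1138.1117 = 2556.8018 m/s = 2.5568 km/s

2.5568 km/s


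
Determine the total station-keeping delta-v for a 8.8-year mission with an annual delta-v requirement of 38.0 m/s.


dV = rate * years = 38.0 * 8.8
dV = 334.4000 m/s

334.4000 m/s


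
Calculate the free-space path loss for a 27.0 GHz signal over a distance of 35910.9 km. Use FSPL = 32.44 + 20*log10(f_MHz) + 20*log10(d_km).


f = 27.0 GHz = 27000.0000 MHz
d = 35910.9 km
FSPL = 32.44 + 20*log10(27000.0000) + 20*log10(35910.9)
FSPL = 32.44 + 88.6273 + 91.1045
FSPL = 212.1718 dB

212.1718 dB


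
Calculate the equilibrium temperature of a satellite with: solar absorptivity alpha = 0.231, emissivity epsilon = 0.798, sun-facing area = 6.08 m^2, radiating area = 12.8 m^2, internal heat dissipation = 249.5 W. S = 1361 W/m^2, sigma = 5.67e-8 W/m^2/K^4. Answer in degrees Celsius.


Numerator = alpha*S*A_sun + Q_int = 0.231*1361*6.08 + 249.5 = 2160.9973 W
Denominator = eps*sigma*A_rad = 0.798*5.67e-8*12.8 = 5.7915648e-07 W/K^4
T^4 = 3.731284e+09 K^4
T = 247.1523 K = -25.9977 C

-25.9977 degrees Celsius


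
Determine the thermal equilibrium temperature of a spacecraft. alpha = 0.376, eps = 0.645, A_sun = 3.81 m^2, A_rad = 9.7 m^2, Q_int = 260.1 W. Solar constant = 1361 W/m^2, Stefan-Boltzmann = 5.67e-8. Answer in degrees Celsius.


Numerator = alpha*S*A_sun + Q_int = 0.376*1361*3.81 + 260.1 = 2209.8142 W
Denominator = eps*sigma*A_rad = 0.645*5.67e-8*9.7 = 3.5474355e-07 W/K^4
T^4 = 6.2293287e+09 K^4
T = 280.9379 K = 7.7879 C

7.7879 degrees Celsius


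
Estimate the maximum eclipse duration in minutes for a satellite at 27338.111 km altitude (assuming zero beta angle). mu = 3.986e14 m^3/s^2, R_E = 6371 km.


r = 33709.1110 km
T = 1026.5519 min
Eclipse fraction = arcsin(R_E/r)/pi = arcsin(6371.0000/33709.1110)/pi
= arcsin(0.1889993)/pi = 0.06052441
Eclipse duration = 0.06052441 * 1026.5519 = 62.1314 min

62.1314 minutes


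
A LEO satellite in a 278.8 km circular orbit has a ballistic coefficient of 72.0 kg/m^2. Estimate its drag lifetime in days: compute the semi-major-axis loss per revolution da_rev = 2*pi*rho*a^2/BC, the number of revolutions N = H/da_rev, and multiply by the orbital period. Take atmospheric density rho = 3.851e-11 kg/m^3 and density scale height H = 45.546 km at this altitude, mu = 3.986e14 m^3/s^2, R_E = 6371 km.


a = R_E + alt = 6649.8000 km = 6.6498e+06 m
da_rev = 2*pi*rho*a^2/BC = 2*pi*3.851e-11*(6.6498e+06)^2/72.0 = 148.606586 m per revolution
N = H/da_rev = 45546.0000 m / 148.606586 m = 306.4871 revolutions
P = 2*pi*sqrt(a^3/mu) = 5396.6481 s
lifetime = N*P = 306.4871 * 5396.6481 = 1.654003e+06 s = 19.1436 days

19.1436 days


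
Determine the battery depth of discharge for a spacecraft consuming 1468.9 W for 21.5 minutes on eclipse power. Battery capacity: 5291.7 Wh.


E_used = P * t / 60 = 1468.9 * 21.5 / 60 = 526.3558 Wh
DOD = E_used / E_total * 100 = 526.3558 / 5291.7 * 100
DOD = 9.9468 %

9.9468 %


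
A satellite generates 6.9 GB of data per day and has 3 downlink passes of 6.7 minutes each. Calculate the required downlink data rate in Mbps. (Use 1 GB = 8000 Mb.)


total contact time = 3 * 6.7 * 60 = 1206.0000 s
data = 6.9 GB = 55200.0000 Mb
rate = 55200.0000 / 1206.0000 = 45.7711 Mbps

45.7711 Mbps


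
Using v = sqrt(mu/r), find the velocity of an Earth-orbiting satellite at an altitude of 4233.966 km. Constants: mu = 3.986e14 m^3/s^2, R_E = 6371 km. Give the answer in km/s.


r = R_E + alt = 6371.0 + 4233.966 = 10604.9660 km = 1.0604966e+07 m
v = sqrt(mu/r) = sqrt(3.986e14 / 1.0604966e+07) = 6130.7556 m/s = 6.1308 km/s

6.1308 km/s


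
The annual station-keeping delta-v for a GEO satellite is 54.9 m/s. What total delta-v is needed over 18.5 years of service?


dV = rate * years = 54.9 * 18.5
dV = 1015.6500 m/s

1015.6500 m/s


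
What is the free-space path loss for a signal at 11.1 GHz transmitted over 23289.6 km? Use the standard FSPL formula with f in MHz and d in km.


f = 11.1 GHz = 11100.0000 MHz
d = 23289.6 km
FSPL = 32.44 + 20*log10(11100.0000) + 20*log10(23289.6)
FSPL = 32.44 + 80.9065 + 87.3432
FSPL = 200.6897 dB

200.6897 dB


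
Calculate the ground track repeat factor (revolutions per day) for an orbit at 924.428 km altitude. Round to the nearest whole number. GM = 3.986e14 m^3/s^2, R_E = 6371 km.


r = 7.295428e+06 m
T = 2*pi*sqrt(r^3/mu) = 6201.3663 s = 103.3561 min
revs/day = 1440 / 103.3561 = 13.9324
Rounded: 14 revolutions per day

14 revolutions per day


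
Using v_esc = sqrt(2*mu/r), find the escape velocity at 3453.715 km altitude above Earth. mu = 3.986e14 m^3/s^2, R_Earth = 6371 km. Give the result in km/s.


r = 6371.0 + 3453.715 = 9824.7150 km = 9.824715e+06 m
v_esc = sqrt(2*mu/r) = sqrt(2*3.986e14 / 9.824715e+06)
v_esc = 9007.9022 m/s = 9.0079 km/s

9.0079 km/s


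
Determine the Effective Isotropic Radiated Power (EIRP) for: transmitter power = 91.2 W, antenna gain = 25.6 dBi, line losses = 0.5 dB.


Pt = 91.2 W = 19.5999 dBW
EIRP = Pt_dBW + Gt - losses = 19.5999 + 25.6 - 0.5 = 44.6999 dBW

44.6999 dBW


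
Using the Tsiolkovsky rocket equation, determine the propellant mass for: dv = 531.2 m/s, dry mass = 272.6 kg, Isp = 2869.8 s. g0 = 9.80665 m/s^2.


ve = Isp * g0 = 2869.8 * 9.80665 = 28143.124170 m/s
mass ratio = exp(dv/ve) = exp(531.2/28143.124170) = 1.01905421
m_prop = m_dry * (mr - 1) = 272.6 * (1.01905421 - 1)
m_prop = 5.1942 kg

5.1942 kg


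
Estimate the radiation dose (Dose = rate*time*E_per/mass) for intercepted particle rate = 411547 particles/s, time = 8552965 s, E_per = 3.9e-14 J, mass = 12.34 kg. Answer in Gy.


Total energy deposited = rate * time * E_per
  = 411547 * 8552965 * 3.9e-14 = 0.1372779 J
Dose = E_total / mass = 0.1372779 / 12.34
Dose = 0.01112463 Gy

0.0111 Gy
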